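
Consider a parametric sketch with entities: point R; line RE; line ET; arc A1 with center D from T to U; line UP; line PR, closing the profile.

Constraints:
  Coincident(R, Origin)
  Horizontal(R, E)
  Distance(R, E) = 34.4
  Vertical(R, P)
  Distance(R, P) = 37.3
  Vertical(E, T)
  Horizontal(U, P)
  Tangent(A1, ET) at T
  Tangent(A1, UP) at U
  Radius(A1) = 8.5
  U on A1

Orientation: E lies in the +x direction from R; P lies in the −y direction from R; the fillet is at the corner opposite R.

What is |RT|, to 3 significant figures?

44.9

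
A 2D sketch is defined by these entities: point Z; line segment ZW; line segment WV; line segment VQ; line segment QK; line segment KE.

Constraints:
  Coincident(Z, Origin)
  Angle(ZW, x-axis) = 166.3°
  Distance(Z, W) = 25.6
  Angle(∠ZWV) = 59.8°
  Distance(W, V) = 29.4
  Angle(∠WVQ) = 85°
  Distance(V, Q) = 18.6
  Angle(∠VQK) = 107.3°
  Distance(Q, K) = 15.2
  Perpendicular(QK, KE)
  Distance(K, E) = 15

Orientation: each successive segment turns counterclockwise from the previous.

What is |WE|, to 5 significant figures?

12.054

Z is at the origin; ZW runs at 166.3° with length 25.6, so W = (-24.872, 6.0631). ∠ZWV = 59.8° gives WV at -73.500° from the x-axis; with |WV| = 29.4, V = (-16.522, -22.126). ∠WVQ = 85.0° gives VQ at 21.500° from the x-axis; with |VQ| = 18.6, Q = (0.78416, -15.309). ∠VQK = 107.3° gives QK at 94.200° from the x-axis; with |QK| = 15.2, K = (-0.32906, -0.15014). QK is perpendicular to KE, so KE runs at -175.80°; with |KE| = 15.0, E = (-15.289, -1.2487). Then |WE| = |E − W| = 12.054.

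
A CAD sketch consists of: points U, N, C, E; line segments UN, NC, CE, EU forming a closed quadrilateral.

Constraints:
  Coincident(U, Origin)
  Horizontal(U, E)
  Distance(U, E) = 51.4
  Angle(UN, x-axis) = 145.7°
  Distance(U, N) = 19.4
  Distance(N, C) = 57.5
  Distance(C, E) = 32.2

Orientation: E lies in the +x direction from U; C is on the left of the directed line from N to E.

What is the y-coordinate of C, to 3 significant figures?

29.5

Checks: U = (0.00, 0.00) ✓; |NC| = 57.50 ✓; |CE| = 32.20 ✓.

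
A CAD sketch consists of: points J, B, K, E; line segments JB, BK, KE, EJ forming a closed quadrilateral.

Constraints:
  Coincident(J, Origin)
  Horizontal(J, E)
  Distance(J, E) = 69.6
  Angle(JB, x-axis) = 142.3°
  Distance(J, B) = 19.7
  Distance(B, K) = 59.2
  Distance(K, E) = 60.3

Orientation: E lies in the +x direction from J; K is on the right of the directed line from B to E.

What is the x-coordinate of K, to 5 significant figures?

20.444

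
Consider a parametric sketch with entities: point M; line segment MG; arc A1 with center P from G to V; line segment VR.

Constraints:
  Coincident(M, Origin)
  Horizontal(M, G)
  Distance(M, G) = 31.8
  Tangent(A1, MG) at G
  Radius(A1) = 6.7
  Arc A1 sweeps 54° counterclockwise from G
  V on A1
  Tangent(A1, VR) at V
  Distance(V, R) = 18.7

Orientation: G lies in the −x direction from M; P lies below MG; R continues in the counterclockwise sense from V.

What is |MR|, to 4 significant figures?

51.42

M is at the origin; MG is horizontal with |MG| = 31.8 and G on the −x side, so G = (-31.80, 0.000). A1 meets MG tangentially, so PG is at right angles to MG, so P = G + (0, -6.7) = (-31.80, -6.700). On A1, G sits at bearing 90° from P; a 54° counterclockwise sweep puts V at bearing 144°, so V = P + 6.7·(cos 144°, sin 144°) = (-37.22, -2.762). The tangent condition forces PV to be normal to VR, so VR runs along (−sin 144°, cos 144°); with |VR| = 18.7, R = (-48.21, -17.89). Then |MR| = |R − M| = 51.42.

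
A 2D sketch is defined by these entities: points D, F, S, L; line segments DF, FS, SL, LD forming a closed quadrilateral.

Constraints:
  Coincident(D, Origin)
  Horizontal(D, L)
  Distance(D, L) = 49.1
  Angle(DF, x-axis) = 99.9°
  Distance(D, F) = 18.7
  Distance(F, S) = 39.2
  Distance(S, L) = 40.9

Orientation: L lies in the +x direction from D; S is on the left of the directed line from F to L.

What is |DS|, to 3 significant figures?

48.4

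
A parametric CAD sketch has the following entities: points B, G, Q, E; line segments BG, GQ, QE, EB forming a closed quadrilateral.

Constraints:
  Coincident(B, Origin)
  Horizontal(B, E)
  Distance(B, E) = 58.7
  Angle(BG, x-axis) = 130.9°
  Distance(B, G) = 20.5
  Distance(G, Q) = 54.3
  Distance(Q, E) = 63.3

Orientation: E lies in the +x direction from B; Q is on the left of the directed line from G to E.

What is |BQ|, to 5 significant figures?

59.299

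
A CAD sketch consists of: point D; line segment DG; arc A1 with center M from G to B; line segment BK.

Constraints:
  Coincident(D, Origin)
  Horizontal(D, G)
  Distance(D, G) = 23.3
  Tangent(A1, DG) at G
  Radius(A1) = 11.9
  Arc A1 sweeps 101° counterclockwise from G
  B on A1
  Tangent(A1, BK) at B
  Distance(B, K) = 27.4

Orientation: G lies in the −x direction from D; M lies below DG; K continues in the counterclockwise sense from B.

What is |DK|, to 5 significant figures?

50.713

D is at the origin; DG is horizontal with |DG| = 23.3 and G on the −x side, so G = (-23.300, 0.0000). Tangency of A1 to DG means the radius MG is perpendicular to DG, so M = G + (0, -11.9) = (-23.300, -11.900). On A1, G sits at bearing 90° from M; a 101° counterclockwise sweep puts B at bearing 191°, so B = M + 11.9·(cos 191°, sin 191°) = (-34.981, -14.171). The tangent condition forces MB to be normal to BK, so BK runs along (−sin 191°, cos 191°); with |BK| = 27.4, K = (-29.753, -41.067). Then |DK| = |K − D| = 50.713.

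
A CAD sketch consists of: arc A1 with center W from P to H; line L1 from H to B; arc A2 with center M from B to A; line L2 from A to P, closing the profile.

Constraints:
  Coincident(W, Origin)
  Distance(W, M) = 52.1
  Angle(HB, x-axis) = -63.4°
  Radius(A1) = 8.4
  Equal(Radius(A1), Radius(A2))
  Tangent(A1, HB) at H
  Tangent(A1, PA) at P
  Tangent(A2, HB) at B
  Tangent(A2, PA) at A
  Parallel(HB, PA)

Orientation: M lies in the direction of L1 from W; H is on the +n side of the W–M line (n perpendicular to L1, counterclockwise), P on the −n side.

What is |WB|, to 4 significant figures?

52.77

The slot axis is L1's direction at -63.4°, so u = (cos -63.4°, sin -63.4°) = (0.4478, -0.8942) and n = (−sin -63.4°, cos -63.4°) = (0.8942, 0.4478). W is at the origin and M lies 52.1 along u from W, so M = 52.1·u = (23.33, -46.59). Tangency of A1 to both parallel lines with radius 8.4 puts H and P at W ± 8.4·n: H = (7.511, 3.761), P = (-7.511, -3.761). Equal radii place B and A the same way about M: B = M + 8.4·n = (30.84, -42.82), A = M − 8.4·n = (15.82, -50.35). Then |WB| = |B − W| = 52.77.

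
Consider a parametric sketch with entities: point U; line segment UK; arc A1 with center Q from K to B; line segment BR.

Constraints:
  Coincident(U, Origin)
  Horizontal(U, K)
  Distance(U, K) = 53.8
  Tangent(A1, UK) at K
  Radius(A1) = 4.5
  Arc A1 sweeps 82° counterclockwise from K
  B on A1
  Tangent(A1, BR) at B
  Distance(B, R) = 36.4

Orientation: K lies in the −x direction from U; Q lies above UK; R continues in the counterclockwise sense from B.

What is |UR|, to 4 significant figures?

59.62

U is at the origin; UK is horizontal with |UK| = 53.8 and K on the −x side, so K = (-53.80, 0.000). A1 meets UK tangentially, so QK is at right angles to UK, so Q = K + (0, 4.5) = (-53.80, 4.500). On A1, K sits at bearing -90° from Q; an 82° counterclockwise sweep puts B at bearing -8°, so B = Q + 4.5·(cos -8°, sin -8°) = (-49.34, 3.874). Tangency of A1 to BR means the radius QB is perpendicular to BR, so BR runs along (−sin -8°, cos -8°); with |BR| = 36.4, R = (-44.28, 39.92). Then |UR| = |R − U| = 59.62.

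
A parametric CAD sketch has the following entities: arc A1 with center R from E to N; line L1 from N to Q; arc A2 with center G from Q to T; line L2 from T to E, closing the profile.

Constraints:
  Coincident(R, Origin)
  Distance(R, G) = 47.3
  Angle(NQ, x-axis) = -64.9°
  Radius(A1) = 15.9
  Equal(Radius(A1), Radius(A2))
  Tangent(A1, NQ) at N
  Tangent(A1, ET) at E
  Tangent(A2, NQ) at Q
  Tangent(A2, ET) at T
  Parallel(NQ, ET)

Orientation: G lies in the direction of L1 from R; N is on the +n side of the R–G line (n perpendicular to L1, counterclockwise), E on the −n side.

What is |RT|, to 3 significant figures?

49.9

The slot axis is L1's direction at -64.9°, so u = (cos -64.9°, sin -64.9°) = (0.424, -0.906) and n = (−sin -64.9°, cos -64.9°) = (0.906, 0.424). R is at the origin and G lies 47.3 along u from R, so G = 47.3·u = (20.1, -42.8). Tangency of A1 to both parallel lines with radius 15.9 puts N and E at R ± 15.9·n: N = (14.4, 6.74), E = (-14.4, -6.74). Equal radii place Q and T the same way about G: Q = G + 15.9·n = (34.5, -36.1), T = G − 15.9·n = (5.67, -49.6). Then |RT| = |T − R| = 49.9.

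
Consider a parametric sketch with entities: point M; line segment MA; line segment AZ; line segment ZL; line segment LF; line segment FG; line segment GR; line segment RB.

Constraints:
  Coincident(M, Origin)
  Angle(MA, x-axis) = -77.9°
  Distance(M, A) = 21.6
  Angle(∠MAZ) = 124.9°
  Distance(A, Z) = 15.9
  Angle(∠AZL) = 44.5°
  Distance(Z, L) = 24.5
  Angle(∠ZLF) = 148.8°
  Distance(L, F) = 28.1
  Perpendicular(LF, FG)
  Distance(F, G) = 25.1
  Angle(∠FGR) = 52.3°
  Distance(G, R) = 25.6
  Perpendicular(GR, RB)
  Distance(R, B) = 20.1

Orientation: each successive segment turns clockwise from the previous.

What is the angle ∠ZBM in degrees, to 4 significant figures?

16.48°

∠FGR = 52.3° gives GR at -157.4° from the x-axis; with |GR| = 25.6, R = (5.134, -6.122). The perpendicularity gives RB at right angles to GR, so RB runs at 112.6°; with |RB| = 20.1, B = (-2.591, 12.43). Then cos ∠ZBM = BZ·BM / (|BZ||BM|), giving 16.48°.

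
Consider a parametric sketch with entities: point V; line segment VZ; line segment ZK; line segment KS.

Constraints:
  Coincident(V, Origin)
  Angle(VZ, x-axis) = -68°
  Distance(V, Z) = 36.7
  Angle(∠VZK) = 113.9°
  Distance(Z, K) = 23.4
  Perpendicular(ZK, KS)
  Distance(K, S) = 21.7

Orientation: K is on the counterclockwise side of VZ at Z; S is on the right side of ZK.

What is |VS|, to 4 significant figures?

67.21

∠VZK = 113.9°, so ZK runs at -68.0° + (180° − 113.9°) = -1.900° from the x-axis; with |ZK| = 23.4, K = Z + 23.4·(cos -1.900°, sin -1.900°) = (37.14, -34.80). ZK ⟂ KS; with |KS| = 21.7 on the right of ZK, S = K + 21.7·(-0.03316, -0.9995) = (36.42, -56.49). Then |VS| = |S − V| = 67.21.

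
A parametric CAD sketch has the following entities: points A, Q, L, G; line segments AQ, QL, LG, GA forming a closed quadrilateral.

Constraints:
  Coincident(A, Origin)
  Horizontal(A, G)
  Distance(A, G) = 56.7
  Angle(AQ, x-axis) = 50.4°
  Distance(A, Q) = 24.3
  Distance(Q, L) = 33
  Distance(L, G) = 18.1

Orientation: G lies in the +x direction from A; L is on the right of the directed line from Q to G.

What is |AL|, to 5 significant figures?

39.357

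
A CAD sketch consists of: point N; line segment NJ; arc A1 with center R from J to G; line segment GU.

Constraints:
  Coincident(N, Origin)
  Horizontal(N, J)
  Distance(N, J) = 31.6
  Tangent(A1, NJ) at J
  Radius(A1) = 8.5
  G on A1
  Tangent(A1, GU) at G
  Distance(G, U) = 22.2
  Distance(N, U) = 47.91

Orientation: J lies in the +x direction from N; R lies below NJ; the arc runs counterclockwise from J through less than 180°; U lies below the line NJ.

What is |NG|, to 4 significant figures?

27.51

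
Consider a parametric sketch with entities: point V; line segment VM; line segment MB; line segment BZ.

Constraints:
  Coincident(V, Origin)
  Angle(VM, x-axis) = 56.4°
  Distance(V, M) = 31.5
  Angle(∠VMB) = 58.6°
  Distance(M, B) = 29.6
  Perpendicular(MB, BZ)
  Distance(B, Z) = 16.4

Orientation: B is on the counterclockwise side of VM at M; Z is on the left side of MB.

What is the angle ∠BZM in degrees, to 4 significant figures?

61.01°

∠VMB = 58.6°, so MB runs at 56.4° + (180° − 58.6°) = 177.8° from the x-axis; with |MB| = 29.6, B = M + 29.6·(cos 177.8°, sin 177.8°) = (-12.15, 27.37). The perpendicularity gives BZ at right angles to MB; with |BZ| = 16.4 on the left of MB, Z = B + 16.4·(-0.03839, -0.9993) = (-12.78, 10.99). Then cos ∠BZM = ZB·ZM / (|ZB||ZM|), giving 61.01°.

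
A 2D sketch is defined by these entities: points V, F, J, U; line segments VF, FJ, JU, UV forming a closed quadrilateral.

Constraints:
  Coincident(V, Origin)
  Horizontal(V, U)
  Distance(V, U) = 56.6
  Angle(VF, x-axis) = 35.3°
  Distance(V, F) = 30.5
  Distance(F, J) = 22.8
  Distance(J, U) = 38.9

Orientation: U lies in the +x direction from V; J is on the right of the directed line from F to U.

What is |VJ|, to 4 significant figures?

18.37

Checks: |FJ| = 22.80 ✓; |JU| = 38.90 ✓.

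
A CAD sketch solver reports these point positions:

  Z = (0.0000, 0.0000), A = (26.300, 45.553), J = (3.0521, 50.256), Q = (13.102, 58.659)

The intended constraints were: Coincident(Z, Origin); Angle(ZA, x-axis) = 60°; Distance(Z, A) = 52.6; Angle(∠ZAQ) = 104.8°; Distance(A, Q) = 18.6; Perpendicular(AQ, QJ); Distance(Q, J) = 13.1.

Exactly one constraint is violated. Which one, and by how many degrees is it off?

Perpendicular(AQ, QJ) — off by 5.30°.

Z = (0.00, 0.00) ✓; ZA at 60.00° ✓; |ZA| = 52.60 ✓; ∠ZAQ = 104.8° ✓; |AQ| = 18.60 ✓; ∠(AQ, QJ) = 84.70° ✗; |QJ| = 13.10 ✓.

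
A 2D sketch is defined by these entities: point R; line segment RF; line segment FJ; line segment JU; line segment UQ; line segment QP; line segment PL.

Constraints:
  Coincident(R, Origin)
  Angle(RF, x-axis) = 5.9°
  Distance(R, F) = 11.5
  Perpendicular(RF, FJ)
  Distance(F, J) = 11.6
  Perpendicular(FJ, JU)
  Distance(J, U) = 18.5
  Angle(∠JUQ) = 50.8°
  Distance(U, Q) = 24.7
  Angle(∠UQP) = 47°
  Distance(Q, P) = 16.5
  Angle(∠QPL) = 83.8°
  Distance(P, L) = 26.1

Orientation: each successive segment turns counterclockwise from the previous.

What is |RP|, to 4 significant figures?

13.97

∠JUQ = 50.8° gives UQ at -44.90° from the x-axis; with |UQ| = 24.7, Q = (9.341, -6.616). ∠UQP = 47.0° gives QP at 88.10° from the x-axis; with |QP| = 16.5, P = (9.888, 9.875). Then |RP| = |P − R| = 13.97.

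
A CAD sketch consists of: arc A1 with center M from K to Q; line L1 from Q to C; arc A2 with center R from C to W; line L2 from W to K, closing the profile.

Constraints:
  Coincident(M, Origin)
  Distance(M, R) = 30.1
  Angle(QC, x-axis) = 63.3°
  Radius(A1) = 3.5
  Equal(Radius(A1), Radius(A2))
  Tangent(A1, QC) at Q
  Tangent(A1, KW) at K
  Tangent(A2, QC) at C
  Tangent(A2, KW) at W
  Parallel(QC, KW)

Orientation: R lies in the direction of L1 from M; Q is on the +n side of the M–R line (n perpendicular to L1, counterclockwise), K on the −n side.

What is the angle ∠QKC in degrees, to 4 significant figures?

76.91°

Tangency of A1 to both parallel lines with radius 3.5 puts Q and K at M ± 3.5·n: Q = (-3.127, 1.573), K = (3.127, -1.573). Equal radii place C and W the same way about R: C = R + 3.5·n = (10.40, 28.46), W = R − 3.5·n = (16.65, 25.32). Then cos ∠QKC = KQ·KC / (|KQ||KC|), giving 76.91°.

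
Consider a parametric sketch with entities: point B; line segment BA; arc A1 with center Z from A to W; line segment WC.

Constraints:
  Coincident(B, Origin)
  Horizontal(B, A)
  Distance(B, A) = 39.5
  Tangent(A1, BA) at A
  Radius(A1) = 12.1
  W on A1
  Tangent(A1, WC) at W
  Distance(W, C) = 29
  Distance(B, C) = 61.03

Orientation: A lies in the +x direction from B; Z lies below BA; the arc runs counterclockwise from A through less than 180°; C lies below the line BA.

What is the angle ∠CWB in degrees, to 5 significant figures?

150.86°

Checks: B = (0.00, 0.00) ✓; |ZW| = 12.10 ✓; ∠(ZW, WC) = 90.00° ✓; |WC| = 29.00 ✓; |BC| = 61.03 ✓.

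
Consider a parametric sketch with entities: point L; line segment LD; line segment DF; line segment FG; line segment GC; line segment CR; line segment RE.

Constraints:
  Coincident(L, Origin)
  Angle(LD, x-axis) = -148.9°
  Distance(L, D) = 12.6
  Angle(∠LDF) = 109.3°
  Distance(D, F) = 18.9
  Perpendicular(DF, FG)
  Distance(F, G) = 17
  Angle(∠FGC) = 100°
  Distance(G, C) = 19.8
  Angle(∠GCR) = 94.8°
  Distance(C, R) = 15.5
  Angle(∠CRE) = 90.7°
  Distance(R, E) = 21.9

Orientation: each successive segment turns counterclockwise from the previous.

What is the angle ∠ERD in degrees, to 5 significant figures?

34.602°

∠GCR = 94.8° gives CR at 177.00° from the x-axis; with |CR| = 15.5, R = (-6.3839, -0.93104). ∠CRE = 90.7° gives RE at -93.700° from the x-axis; with |RE| = 21.9, E = (-7.7972, -22.785). Then cos ∠ERD = RE·RD / (|RE||RD|), giving 34.602°.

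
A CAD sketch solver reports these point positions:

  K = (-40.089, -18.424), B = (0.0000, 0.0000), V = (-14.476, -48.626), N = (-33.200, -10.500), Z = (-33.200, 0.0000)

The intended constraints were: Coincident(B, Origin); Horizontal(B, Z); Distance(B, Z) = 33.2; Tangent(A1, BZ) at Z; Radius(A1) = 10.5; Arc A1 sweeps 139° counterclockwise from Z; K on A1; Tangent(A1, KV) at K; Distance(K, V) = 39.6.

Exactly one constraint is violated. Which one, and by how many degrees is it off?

Tangent(A1, KV) at K — off by 8.70°.

B = (0.00, 0.00) ✓; B.y = 0.00, Z.y = 0.00 ✓; |BZ| = 33.20 ✓; ∠(NZ, ZB) = 90.00° ✓; |NZ| = 10.50 ✓; bearing(N→K) − bearing(N→Z) = 139.0° ✓; |NK| = 10.50 ✓; ∠(NK, KV) = 98.70° ✗; |KV| = 39.60 ✓.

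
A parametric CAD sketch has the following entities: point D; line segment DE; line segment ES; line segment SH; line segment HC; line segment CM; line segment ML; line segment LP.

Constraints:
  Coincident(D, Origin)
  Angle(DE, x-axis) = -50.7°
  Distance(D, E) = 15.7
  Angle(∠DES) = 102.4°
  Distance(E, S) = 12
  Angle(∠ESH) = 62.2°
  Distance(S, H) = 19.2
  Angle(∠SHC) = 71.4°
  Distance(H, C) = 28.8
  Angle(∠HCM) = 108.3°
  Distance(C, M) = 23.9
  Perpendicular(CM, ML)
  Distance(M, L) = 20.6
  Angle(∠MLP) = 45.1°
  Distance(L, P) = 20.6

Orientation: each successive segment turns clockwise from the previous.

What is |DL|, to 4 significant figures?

34.51

D is at the origin; DE runs at -50.7° with length 15.7, so E = (9.944, -12.15). ∠DES = 102.4° gives ES at -128.3° from the x-axis; with |ES| = 12.0, S = (2.507, -21.57). ∠ESH = 62.2° gives SH at 113.9° from the x-axis; with |SH| = 19.2, H = (-5.272, -4.013). ∠SHC = 71.4° gives HC at 5.300° from the x-axis; with |HC| = 28.8, C = (23.40, -1.353). ∠HCM = 108.3° gives CM at -66.40° from the x-axis; with |CM| = 23.9, M = (32.97, -23.25). The perpendicularity gives ML at right angles to CM, so ML runs at -156.4°; with |ML| = 20.6, L = (14.10, -31.50). Then |DL| = |L − D| = 34.51.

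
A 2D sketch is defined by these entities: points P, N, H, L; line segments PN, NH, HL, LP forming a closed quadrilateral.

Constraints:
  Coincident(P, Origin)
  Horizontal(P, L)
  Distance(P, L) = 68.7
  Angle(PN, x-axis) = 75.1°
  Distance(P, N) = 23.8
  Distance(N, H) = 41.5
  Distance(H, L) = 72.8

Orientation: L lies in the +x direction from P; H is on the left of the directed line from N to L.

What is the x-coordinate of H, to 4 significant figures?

26.37

Checks: P.y = 0.00, L.y = 0.00 ✓; |NH| = 41.50 ✓; |HL| = 72.80 ✓.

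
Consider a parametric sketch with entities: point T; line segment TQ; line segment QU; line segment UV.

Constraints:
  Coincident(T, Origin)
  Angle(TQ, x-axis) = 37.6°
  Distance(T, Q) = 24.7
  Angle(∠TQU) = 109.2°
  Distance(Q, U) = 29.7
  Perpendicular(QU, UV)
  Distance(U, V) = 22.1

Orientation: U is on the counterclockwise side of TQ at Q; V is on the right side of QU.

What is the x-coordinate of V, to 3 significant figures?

31.2

∠TQU = 109.2°, so QU runs at 37.6° + (180° − 109.2°) = 108° from the x-axis; with |QU| = 29.7, U = Q + 29.7·(cos 108°, sin 108°) = (10.2, 43.3). QU ⟂ UV; with |UV| = 22.1 on the right of QU, V = U + 22.1·(0.949, 0.316) = (31.2, 50.2). So V.x = 31.2.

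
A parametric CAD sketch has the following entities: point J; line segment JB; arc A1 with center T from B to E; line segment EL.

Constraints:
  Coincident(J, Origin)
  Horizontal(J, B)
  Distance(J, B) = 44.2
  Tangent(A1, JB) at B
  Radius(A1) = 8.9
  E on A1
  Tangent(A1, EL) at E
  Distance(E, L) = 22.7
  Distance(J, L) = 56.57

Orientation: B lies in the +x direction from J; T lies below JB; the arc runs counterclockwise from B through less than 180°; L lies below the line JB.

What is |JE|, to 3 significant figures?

38.3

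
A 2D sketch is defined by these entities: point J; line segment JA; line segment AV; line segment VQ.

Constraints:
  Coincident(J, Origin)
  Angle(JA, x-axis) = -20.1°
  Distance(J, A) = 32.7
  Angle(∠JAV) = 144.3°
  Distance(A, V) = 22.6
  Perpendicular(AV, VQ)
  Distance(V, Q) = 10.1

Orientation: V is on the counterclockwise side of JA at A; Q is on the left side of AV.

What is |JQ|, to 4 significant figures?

49.97

∠JAV = 144.3°, so AV runs at -20.1° + (180° − 144.3°) = 15.60° from the x-axis; with |AV| = 22.6, V = A + 22.6·(cos 15.60°, sin 15.60°) = (52.48, -5.160). The perpendicularity gives VQ at right angles to AV; with |VQ| = 10.1 on the left of AV, Q = V + 10.1·(-0.2689, 0.9632) = (49.76, 4.568). Then |JQ| = |Q − J| = 49.97.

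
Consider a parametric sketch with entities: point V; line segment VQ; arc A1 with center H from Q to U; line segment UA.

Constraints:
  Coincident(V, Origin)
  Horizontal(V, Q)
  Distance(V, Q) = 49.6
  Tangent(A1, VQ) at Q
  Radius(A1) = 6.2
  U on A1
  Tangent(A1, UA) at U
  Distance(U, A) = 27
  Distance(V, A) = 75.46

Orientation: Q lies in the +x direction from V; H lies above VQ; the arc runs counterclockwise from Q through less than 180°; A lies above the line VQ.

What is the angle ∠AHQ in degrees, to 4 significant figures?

125.9°

V is at the origin; V and Q share the same y with |VQ| = 49.6 and Q on the +x side, so Q = (49.60, 0.000). The tangent condition forces HQ to be normal to VQ, so H = Q + (0, 6.2) = (49.60, 6.200). Since HU ⟂ UA (tangency), |HA| = √(6.2² + 27.0²) = 27.70 regardless of where U sits on A1. So A lies on both circle(V, 75.46) and circle(H, 27.70); the above-VQ intersection is A = (72.05, 22.43). U is the foot of the tangent from A: U = (54.27, 2.116).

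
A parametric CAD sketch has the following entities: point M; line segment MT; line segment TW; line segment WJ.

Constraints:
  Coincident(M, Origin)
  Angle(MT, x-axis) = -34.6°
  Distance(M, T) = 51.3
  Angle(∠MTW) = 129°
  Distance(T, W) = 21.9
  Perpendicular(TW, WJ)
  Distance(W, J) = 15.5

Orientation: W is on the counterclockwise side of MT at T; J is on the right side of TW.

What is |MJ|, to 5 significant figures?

77.469

M is at the origin; MT runs at -34.6° with length 51.3, so T = 51.3·(cos -34.6°, sin -34.6°) = (42.227, -29.130). ∠MTW = 129.0°, so TW runs at -34.6° + (180° − 129.0°) = 16.400° from the x-axis; with |TW| = 21.9, W = T + 21.9·(cos 16.400°, sin 16.400°) = (63.236, -22.947). The perpendicularity gives WJ at right angles to TW; with |WJ| = 15.5 on the right of TW, J = W + 15.5·(0.28234, -0.95931) = (67.612, -37.816). Then |MJ| = |J − M| = 77.469.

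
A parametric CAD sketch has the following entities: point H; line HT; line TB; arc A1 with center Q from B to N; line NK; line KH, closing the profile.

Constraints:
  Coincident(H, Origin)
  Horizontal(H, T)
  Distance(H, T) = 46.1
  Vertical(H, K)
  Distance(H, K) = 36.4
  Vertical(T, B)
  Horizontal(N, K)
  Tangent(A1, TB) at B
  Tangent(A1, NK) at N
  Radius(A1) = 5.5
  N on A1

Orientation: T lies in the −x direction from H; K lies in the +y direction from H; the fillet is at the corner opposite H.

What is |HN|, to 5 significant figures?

54.528

H is at the origin; HT is horizontal with |HT| = 46.1 and T on the −x side, so T = (-46.100, 0.0000). HK is vertical with |HK| = 36.4 and K on the +y side, so K = (0.0000, 36.400). The virtual corner opposite H is at (-46.100, 36.400). Tangency of A1 to TB means the radius QB is perpendicular to TB and tangency of A1 to NK means the radius QN is perpendicular to NK, with radius 5.5, so the center Q sits 5.5 in from both sides at Q = (-40.600, 30.900). That places the tangent points at B = (-46.100, 30.900) on TB and N = (-40.600, 36.400) on NK. Then |HN| = |N − H| = 54.528.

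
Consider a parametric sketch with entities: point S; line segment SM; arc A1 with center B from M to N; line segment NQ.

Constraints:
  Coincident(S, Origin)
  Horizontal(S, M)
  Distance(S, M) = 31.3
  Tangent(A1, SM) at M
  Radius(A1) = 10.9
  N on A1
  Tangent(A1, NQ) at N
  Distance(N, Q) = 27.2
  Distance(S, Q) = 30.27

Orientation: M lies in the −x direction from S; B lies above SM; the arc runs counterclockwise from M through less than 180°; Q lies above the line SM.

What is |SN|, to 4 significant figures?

22.52

Checks: |BN| = 10.90 ✓; ∠(BN, NQ) = 90.00° ✓; |NQ| = 27.20 ✓; |SQ| = 30.27 ✓.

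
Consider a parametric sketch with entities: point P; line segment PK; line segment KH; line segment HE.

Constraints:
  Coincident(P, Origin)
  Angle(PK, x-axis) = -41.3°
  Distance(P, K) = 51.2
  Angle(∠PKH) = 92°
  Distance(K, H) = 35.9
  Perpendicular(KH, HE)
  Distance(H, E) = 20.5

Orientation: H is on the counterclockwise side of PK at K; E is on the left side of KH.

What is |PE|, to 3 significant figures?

48.6

P is at the origin; PK runs at -41.3° with length 51.2, so K = 51.2·(cos -41.3°, sin -41.3°) = (38.5, -33.8). ∠PKH = 92.0°, so KH runs at -41.3° + (180° − 92.0°) = 46.7° from the x-axis; with |KH| = 35.9, H = K + 35.9·(cos 46.7°, sin 46.7°) = (63.1, -7.67). KH is perpendicular to HE; with |HE| = 20.5 on the left of KH, E = H + 20.5·(-0.728, 0.686) = (48.2, 6.39). Then |PE| = |E − P| = 48.6.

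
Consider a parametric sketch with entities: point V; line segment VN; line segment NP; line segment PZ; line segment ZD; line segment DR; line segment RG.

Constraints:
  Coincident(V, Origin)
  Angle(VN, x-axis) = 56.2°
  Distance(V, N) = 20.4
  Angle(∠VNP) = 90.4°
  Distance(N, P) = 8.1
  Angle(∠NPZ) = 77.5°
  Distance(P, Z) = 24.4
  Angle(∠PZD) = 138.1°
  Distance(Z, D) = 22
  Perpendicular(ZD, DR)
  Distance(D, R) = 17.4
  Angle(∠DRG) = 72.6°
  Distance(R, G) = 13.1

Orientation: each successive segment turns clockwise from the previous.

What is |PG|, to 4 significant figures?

27.80

V is at the origin; VN runs at 56.2° with length 20.4, so N = (11.35, 16.95). ∠VNP = 90.4° gives NP at -33.40° from the x-axis; with |NP| = 8.1, P = (18.11, 12.49). ∠NPZ = 77.5° gives PZ at -135.9° from the x-axis; with |PZ| = 24.4, Z = (0.5884, -4.487). ∠PZD = 138.1° gives ZD at -177.8° from the x-axis; with |ZD| = 22.0, D = (-21.40, -5.332). The perpendicularity gives DR at right angles to ZD, so DR runs at 92.20°; with |DR| = 17.4, R = (-22.06, 12.06). ∠DRG = 72.6° gives RG at -15.20° from the x-axis; with |RG| = 13.1, G = (-9.422, 8.621). Then |PG| = |G − P| = 27.80.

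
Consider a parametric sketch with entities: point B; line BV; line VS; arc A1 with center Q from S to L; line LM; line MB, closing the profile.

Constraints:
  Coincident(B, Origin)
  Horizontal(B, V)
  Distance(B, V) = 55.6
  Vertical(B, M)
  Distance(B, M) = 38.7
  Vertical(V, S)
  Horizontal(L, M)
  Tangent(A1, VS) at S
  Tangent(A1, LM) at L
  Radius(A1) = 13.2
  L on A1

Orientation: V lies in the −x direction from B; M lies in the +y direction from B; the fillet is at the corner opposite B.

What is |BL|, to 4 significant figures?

57.41

B is at the origin; BV is horizontal with |BV| = 55.6 and V on the −x side, so V = (-55.60, 0.000). B and M share the same x with |BM| = 38.7 and M on the +y side, so M = (0.000, 38.70). The virtual corner opposite B is at (-55.60, 38.70). A1 meets VS tangentially, so QS is at right angles to VS and A1 meets LM tangentially, so QL is at right angles to LM, with radius 13.2, so the center Q sits 13.2 in from both sides at Q = (-42.40, 25.50). That places the tangent points at S = (-55.60, 25.50) on VS and L = (-42.40, 38.70) on LM. Then |BL| = |L − B| = 57.41.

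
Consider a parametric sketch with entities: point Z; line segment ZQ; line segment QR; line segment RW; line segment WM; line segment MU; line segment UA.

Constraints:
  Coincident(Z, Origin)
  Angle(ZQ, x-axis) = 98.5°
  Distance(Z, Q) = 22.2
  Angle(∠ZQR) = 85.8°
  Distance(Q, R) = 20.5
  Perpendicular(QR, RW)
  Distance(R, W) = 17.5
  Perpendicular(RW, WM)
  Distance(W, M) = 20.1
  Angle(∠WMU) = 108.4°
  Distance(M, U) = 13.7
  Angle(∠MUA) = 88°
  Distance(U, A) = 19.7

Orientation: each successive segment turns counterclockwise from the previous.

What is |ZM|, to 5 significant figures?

4.7996

QR is perpendicular to RW, so RW runs at -77.300°; with |RW| = 17.5, W = (-19.433, 0.37745). The perpendicularity gives WM at right angles to RW, so WM runs at 12.700°; with |WM| = 20.1, M = (0.17573, 4.7964). Then |ZM| = |M − Z| = 4.7996.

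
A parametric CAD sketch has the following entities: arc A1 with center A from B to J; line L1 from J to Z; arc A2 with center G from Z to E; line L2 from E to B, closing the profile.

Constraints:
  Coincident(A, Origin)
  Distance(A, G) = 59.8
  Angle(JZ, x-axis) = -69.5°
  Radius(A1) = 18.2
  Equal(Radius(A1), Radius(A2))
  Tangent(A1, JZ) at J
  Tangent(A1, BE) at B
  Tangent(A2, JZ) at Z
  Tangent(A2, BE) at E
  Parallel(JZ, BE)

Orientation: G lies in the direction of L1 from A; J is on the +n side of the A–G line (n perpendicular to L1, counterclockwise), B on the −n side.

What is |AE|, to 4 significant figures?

62.51

Tangency of A1 to both parallel lines with radius 18.2 puts J and B at A ± 18.2·n: J = (17.05, 6.374), B = (-17.05, -6.374). Equal radii place Z and E the same way about G: Z = G + 18.2·n = (37.99, -49.64), E = G − 18.2·n = (3.895, -62.39). Then |AE| = |E − A| = 62.51.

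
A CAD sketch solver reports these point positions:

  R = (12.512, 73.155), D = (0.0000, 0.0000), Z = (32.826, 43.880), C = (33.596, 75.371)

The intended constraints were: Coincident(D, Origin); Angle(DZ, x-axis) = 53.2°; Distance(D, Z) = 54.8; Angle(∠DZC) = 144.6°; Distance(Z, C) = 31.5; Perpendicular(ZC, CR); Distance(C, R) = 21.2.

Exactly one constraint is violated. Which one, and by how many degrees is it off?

Perpendicular(ZC, CR) — off by 7.40°.

D = (0.00, 0.00) ✓; DZ at 53.20° ✓; |DZ| = 54.80 ✓; ∠DZC = 144.6° ✓; |ZC| = 31.50 ✓; ∠(ZC, CR) = 97.40° ✗; |CR| = 21.20 ✓.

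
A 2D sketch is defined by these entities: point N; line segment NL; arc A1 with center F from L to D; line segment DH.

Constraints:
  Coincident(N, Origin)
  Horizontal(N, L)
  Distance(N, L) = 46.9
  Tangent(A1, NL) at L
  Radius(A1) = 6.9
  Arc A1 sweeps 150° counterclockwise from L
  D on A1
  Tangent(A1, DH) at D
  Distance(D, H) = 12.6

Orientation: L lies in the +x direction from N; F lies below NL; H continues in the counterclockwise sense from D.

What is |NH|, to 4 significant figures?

57.64

N is at the origin; N and L share the same y with |NL| = 46.9 and L on the +x side, so L = (46.90, 0.000). The tangent condition forces FL to be normal to NL, so F = L + (0, -6.9) = (46.90, -6.900). On A1, L sits at bearing 90° from F; a 150° counterclockwise sweep puts D at bearing 240°, so D = F + 6.9·(cos 240°, sin 240°) = (43.45, -12.88). Since A1 is tangent to DH there, FD ⟂ DH, so DH runs along (−sin 240°, cos 240°); with |DH| = 12.6, H = (54.36, -19.18). Then |NH| = |H − N| = 57.64.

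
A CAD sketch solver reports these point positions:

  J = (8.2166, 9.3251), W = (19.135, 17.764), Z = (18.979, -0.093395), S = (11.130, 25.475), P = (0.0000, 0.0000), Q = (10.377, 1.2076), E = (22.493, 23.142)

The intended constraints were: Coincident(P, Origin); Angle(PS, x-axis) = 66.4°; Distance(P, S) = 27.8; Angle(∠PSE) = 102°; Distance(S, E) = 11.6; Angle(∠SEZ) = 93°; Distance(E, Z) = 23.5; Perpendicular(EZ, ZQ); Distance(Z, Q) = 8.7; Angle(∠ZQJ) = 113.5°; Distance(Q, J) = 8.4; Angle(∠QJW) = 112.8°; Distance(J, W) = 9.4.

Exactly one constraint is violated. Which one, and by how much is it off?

Distance(J, W) = 9.4 — off by 4.40.

P = (0.00, 0.00) ✓; PS at 66.40° ✓; |PS| = 27.80 ✓; ∠PSE = 102.0° ✓; |SE| = 11.60 ✓; ∠SEZ = 93.00° ✓; |EZ| = 23.50 ✓; ∠(EZ, ZQ) = 90.00° ✓; |ZQ| = 8.700 ✓; ∠ZQJ = 113.5° ✓; |QJ| = 8.400 ✓; ∠QJW = 112.8° ✓; |JW| = 13.80 ✗.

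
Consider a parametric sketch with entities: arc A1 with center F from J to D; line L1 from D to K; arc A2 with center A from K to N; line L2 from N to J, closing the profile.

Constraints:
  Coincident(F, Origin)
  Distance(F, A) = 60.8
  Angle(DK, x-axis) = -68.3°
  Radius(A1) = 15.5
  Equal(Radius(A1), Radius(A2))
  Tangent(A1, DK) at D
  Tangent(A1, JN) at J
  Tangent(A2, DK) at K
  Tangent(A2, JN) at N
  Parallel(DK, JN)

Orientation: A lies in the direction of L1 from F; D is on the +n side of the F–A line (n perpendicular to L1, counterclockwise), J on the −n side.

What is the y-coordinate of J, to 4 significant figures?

-5.731

F is at the origin and A lies 60.8 along u from F, so A = 60.8·u = (22.48, -56.49). Tangency of A1 to both parallel lines with radius 15.5 puts D and J at F ± 15.5·n: D = (14.40, 5.731), J = (-14.40, -5.731). So J.y = -5.731.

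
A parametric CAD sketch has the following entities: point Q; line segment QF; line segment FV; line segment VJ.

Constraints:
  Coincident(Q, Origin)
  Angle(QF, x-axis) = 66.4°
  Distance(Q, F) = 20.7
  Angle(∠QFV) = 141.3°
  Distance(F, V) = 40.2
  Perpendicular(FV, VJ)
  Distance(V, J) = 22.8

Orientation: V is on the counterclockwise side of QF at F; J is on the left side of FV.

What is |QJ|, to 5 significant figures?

57.211

Q is at the origin; QF runs at 66.4° with length 20.7, so F = 20.7·(cos 66.4°, sin 66.4°) = (8.2872, 18.969). ∠QFV = 141.3°, so FV runs at 66.4° + (180° − 141.3°) = 105.10° from the x-axis; with |FV| = 40.2, V = F + 40.2·(cos 105.10°, sin 105.10°) = (-2.1851, 57.781). The perpendicularity gives VJ at right angles to FV; with |VJ| = 22.8 on the left of FV, J = V + 22.8·(-0.96547, -0.26050) = (-24.198, 51.841). Then |QJ| = |J − Q| = 57.211.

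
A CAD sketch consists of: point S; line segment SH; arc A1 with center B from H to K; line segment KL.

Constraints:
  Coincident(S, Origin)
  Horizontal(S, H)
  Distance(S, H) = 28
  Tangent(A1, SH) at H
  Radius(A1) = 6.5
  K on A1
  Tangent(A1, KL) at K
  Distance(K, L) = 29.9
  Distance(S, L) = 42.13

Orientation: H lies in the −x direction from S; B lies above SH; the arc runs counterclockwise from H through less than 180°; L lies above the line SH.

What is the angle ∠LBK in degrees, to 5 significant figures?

77.735°

Checks: |BK| = 6.500 ✓; ∠(BK, KL) = 90.00° ✓; |KL| = 29.90 ✓; |SL| = 42.13 ✓.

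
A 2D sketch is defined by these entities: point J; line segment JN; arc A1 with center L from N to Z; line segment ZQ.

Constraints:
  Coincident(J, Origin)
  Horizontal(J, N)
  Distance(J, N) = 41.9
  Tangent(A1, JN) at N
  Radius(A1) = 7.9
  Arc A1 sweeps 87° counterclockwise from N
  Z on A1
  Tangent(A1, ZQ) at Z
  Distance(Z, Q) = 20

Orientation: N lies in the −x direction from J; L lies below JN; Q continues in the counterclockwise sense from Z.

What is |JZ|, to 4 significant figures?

50.35

J is at the origin; JN is horizontal with |JN| = 41.9 and N on the −x side, so N = (-41.90, 0.000). Since A1 is tangent to JN there, LN ⟂ JN, so L = N + (0, -7.9) = (-41.90, -7.900). On A1, N sits at bearing 90° from L; an 87° counterclockwise sweep puts Z at bearing 177°, so Z = L + 7.9·(cos 177°, sin 177°) = (-49.79, -7.487). Then |JZ| = |Z − J| = 50.35.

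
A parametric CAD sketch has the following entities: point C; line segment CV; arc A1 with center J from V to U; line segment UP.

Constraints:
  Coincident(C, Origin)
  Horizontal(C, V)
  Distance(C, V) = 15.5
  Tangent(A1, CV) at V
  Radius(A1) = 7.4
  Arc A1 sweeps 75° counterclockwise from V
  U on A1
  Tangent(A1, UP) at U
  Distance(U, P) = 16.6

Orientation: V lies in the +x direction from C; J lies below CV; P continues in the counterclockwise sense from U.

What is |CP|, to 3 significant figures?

21.9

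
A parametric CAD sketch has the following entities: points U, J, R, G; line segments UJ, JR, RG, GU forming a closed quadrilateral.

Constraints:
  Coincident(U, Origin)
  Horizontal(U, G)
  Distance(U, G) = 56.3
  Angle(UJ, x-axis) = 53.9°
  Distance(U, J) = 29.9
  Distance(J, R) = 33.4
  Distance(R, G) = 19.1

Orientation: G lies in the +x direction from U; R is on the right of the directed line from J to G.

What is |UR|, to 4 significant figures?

37.50

U is at the origin; U and G share the same y with |UG| = 56.3 and G in +x, so G = (56.3, 0). UJ runs at 53.9° with |UJ| = 29.9, so J = (17.62, 24.16). R is determined by |JR| = 33.4 and |RG| = 19.1 together: it lies at the intersection of circle(J, 33.4) and circle(G, 19.1). With |JG| = 45.61, the foot of the radical line on JG is 31.03 from J and the perpendicular offset is √(33.4² − 31.03²) = 12.35. Taking the right-of-JG solution: R = (37.40, -2.752).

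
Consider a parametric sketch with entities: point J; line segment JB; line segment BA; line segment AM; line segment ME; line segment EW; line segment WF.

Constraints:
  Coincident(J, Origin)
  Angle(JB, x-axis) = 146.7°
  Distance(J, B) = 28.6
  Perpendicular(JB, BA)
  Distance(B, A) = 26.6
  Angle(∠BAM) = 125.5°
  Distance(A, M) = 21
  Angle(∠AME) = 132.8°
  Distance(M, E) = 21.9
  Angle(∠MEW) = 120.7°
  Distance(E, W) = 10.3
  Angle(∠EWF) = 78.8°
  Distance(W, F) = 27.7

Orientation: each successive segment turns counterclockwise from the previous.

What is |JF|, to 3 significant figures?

25.2

∠MEW = 120.7° gives EW at 37.7° from the x-axis; with |EW| = 10.3, W = (-2.40, -27.9). ∠EWF = 78.8° gives WF at 139° from the x-axis; with |WF| = 27.7, F = (-23.3, -9.66). Then |JF| = |F − J| = 25.2.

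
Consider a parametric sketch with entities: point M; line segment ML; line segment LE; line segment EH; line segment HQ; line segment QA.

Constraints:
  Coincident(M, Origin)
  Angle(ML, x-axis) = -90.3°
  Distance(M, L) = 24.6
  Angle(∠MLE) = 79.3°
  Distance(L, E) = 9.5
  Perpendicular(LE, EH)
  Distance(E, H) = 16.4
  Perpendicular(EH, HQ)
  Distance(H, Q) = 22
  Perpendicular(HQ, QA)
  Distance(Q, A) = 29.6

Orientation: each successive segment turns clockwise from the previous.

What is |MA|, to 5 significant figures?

41.085

EH is perpendicular to HQ, so HQ runs at -11.000°; with |HQ| = 22.0, Q = (15.271, -10.886). The perpendicularity gives QA at right angles to HQ, so QA runs at -101.00°; with |QA| = 29.6, A = (9.6229, -39.942). Then |MA| = |A − M| = 41.085.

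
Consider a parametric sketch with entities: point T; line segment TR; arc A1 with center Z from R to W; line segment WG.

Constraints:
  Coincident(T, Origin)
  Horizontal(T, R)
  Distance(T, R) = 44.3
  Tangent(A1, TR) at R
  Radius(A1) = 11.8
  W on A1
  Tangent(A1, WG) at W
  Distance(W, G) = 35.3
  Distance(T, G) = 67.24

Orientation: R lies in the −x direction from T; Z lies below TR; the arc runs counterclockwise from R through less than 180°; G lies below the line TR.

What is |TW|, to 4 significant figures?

57.64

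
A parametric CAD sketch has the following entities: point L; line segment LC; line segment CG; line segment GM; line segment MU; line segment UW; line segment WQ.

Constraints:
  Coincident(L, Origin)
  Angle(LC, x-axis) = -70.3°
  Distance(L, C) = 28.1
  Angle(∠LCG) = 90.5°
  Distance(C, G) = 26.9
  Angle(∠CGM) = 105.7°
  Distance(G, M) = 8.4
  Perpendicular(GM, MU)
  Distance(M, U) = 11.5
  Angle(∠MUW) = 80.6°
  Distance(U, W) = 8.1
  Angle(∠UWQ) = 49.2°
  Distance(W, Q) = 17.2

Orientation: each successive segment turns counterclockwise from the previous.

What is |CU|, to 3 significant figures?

21.3

∠CGM = 105.7° gives GM at 93.5° from the x-axis; with |GM| = 8.4, M = (34.4, -9.22). The perpendicularity gives MU at right angles to GM, so MU runs at -176°; with |MU| = 11.5, U = (22.9, -9.93). Then |CU| = |U − C| = 21.3.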